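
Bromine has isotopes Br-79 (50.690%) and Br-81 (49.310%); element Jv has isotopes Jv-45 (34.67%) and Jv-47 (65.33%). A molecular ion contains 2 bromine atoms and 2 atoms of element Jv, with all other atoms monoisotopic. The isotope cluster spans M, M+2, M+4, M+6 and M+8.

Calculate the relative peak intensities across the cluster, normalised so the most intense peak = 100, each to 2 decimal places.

Bromine pattern (n=2): 0.25694761 : 0.49990478 : 0.24314761
Element Jv pattern (n=2): 0.12020089 : 0.45299822 : 0.42680089
Convolve the two distributions (both contribute in 2-u steps):
  M: 0.25694761×0.12020089 = 0.030885
  M+2: 0.25694761×0.45299822 + 0.49990478×0.12020089 = 0.176486
  M+4: 0.25694761×0.42680089 + 0.49990478×0.45299822 + 0.24314761×0.12020089 = 0.365348
  M+6: 0.49990478×0.42680089 + 0.24314761×0.45299822 = 0.323505
  M+8: 0.24314761×0.42680089 = 0.103776
Scale to base peak (0.365348) = 100: 8.45 : 48.31 : 100.00 : 88.55 : 28.40

8.45 : 48.31 : 100.00 : 88.55 : 28.40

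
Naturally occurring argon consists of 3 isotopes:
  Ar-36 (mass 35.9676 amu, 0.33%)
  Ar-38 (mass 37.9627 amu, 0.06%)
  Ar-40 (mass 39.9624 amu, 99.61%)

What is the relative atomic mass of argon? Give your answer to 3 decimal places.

39.948 amu

Ar = Σ fᵢ·mᵢ = 0.0033 × 35.9676 + 0.0006 × 37.9627 + 0.9961 × 39.9624
= 0.11869 + 0.02278 + 39.80655 = 39.94802 amu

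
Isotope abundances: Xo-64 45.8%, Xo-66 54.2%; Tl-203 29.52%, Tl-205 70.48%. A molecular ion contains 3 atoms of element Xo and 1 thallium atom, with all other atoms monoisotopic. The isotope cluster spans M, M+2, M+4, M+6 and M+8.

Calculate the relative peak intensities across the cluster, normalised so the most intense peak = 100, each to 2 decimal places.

7.89 : 46.84 : 100.00 : 92.20 : 31.21

Element Xo pattern (n=3): 0.09607191 : 0.34107626 : 0.40363174 : 0.15922009
Thallium pattern (n=1): 0.2952 : 0.7048
Convolve the two distributions (both contribute in 2-u steps):
  M: 0.09607191×0.2952 = 0.028360
  M+2: 0.09607191×0.7048 + 0.34107626×0.2952 = 0.168397
  M+4: 0.34107626×0.7048 + 0.40363174×0.2952 = 0.359543
  M+6: 0.40363174×0.7048 + 0.15922009×0.2952 = 0.331481
  M+8: 0.15922009×0.7048 = 0.112218
Scale to base peak (0.359543) = 100: 7.89 : 46.84 : 100.00 : 92.20 : 31.21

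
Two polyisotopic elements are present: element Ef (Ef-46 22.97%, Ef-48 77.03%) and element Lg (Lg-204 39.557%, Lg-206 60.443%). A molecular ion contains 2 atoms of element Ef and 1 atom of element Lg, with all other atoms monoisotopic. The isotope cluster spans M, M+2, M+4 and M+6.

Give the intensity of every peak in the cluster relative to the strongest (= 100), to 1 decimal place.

4.7 : 38.3 : 100.0 : 79.9

Element Ef pattern (n=2): 0.05276209 : 0.35387582 : 0.59336209
Element Lg pattern (n=1): 0.39557 : 0.60443
Convolve the two distributions (both contribute in 2-u steps):
  M: 0.05276209×0.39557 = 0.020871
  M+2: 0.05276209×0.60443 + 0.35387582×0.39557 = 0.171874
  M+4: 0.35387582×0.60443 + 0.59336209×0.39557 = 0.448609
  M+6: 0.59336209×0.60443 = 0.358646
Scale to base peak (0.448609) = 100: 4.7 : 38.3 : 100.0 : 79.9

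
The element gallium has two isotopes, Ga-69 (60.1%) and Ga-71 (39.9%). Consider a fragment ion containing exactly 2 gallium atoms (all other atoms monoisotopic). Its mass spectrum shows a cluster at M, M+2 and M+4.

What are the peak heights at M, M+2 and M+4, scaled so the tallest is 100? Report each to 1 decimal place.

The 2 Ga atoms are independent, so intensities follow the terms of (0.601 + 0.399)^2.
P(M) = 0.601^2 = 0.361201
P(M+2) = 2 × 0.601^1 × 0.399^1 = 0.479598
P(M+4) = 0.399^2 = 0.159201
The M+2 peak is largest (0.479598); scaling to 100 gives 75.3 : 100.0 : 33.2.

75.3 : 100.0 : 33.2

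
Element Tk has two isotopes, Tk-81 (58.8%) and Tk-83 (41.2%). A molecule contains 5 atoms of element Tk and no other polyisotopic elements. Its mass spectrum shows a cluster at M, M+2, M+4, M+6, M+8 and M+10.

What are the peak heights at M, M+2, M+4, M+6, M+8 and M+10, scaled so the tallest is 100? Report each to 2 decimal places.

20.37 : 71.36 : 100.00 : 70.07 : 24.55 : 3.44

The 5 Tk atoms are independent, so intensities follow the terms of (0.588 + 0.412)^5.
P(M) = 0.588^5 = 0.070289
P(M+2) = 5 × 0.588^4 × 0.412^1 = 0.246250
P(M+4) = 10 × 0.588^3 × 0.412^2 = 0.345085
P(M+6) = 10 × 0.588^2 × 0.412^3 = 0.241794
P(M+8) = 5 × 0.588^1 × 0.412^4 = 0.084710
P(M+10) = 0.412^5 = 0.011871
The M+4 peak is largest (0.345085); scaling to 100 gives 20.37 : 71.36 : 100.00 : 70.07 : 24.55 : 3.44.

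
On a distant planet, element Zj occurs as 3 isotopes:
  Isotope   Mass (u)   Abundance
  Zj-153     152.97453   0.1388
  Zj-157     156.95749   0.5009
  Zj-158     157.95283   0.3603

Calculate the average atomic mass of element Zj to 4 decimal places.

Ar = Σ fᵢ·mᵢ = 0.1388 × 152.97453 + 0.5009 × 156.95749 + 0.3603 × 157.95283
= 21.232865 + 78.620007 + 56.910405 = 156.763277 u

156.7633 u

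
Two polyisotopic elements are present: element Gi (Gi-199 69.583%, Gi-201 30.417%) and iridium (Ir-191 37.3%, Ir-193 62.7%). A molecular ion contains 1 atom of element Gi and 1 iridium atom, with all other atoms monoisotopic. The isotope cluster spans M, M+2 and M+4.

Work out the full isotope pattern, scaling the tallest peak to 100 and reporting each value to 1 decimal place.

Element Gi pattern (n=1): 0.69583 : 0.30417
Iridium pattern (n=1): 0.3730 : 0.6270
Convolve the two distributions (both contribute in 2-u steps):
  M: 0.69583×0.3730 = 0.259545
  M+2: 0.69583×0.6270 + 0.30417×0.3730 = 0.549741
  M+4: 0.30417×0.6270 = 0.190715
Scale to base peak (0.549741) = 100: 47.2 : 100.0 : 34.7

47.2 : 100.0 : 34.7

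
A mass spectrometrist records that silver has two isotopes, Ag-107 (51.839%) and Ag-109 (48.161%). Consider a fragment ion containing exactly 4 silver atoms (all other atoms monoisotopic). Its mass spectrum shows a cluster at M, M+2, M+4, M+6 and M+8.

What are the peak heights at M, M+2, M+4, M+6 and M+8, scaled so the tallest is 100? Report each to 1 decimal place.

The 4 Ag atoms are independent, so intensities follow the terms of (0.51839 + 0.48161)^4.
P(M) = 0.51839^4 = 0.072215
P(M+2) = 4 × 0.51839^3 × 0.48161^1 = 0.268365
P(M+4) = 6 × 0.51839^2 × 0.48161^2 = 0.373986
P(M+6) = 4 × 0.51839^1 × 0.48161^3 = 0.231634
P(M+8) = 0.48161^4 = 0.053800
The M+4 peak is largest (0.373986); scaling to 100 gives 19.3 : 71.8 : 100.0 : 61.9 : 14.4.

19.3 : 71.8 : 100.0 : 61.9 : 14.4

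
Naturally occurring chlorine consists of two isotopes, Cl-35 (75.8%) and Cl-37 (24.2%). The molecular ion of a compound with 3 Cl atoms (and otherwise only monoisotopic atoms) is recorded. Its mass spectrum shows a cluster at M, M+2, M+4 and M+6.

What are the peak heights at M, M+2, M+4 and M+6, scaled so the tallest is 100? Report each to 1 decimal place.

100.0 : 95.8 : 30.6 : 3.3

Expanding (0.758 + 0.242)^3:
P(M) = 0.758^3 = 0.435520
P(M+2) = 3 × 0.758^2 × 0.242^1 = 0.417133
P(M+4) = 3 × 0.758^1 × 0.242^2 = 0.133175
P(M+6) = 0.242^3 = 0.014172
The M peak is largest (0.435520); scaling to 100 gives 100.0 : 95.8 : 30.6 : 3.3.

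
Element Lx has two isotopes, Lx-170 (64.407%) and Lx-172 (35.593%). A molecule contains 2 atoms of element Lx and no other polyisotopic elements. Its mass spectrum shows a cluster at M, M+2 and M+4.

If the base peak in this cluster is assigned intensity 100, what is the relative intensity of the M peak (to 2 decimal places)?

90.48

Term probabilities: M 0.4148, M+2 0.4585, M+4 0.1267. Base peak = M+2.
P(M+2) = C(2,1) × 0.64407^1 × 0.35593^1 = 2 × 0.64407 × 0.35593 = 0.458488 (base)
P(M) = C(2,0) × 0.64407^2 × 0.35593^0 = 1 × 0.41482616 × 1.0000 = 0.414826
Relative intensity = 0.414826 / 0.458488 × 100 = 90.48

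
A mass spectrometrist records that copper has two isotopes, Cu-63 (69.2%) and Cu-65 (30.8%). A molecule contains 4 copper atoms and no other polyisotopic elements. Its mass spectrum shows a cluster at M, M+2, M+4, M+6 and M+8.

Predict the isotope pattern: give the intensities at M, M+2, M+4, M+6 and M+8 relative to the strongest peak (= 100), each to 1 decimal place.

Expanding (0.692 + 0.308)^4:
P(M) = 0.692^4 = 0.229311
P(M+2) = 4 × 0.692^3 × 0.308^1 = 0.408253
P(M+4) = 6 × 0.692^2 × 0.308^2 = 0.272562
P(M+6) = 4 × 0.692^1 × 0.308^3 = 0.080876
P(M+8) = 0.308^4 = 0.008999
The M+2 peak is largest (0.408253); scaling to 100 gives 56.2 : 100.0 : 66.8 : 19.8 : 2.2.

56.2 : 100.0 : 66.8 : 19.8 : 2.2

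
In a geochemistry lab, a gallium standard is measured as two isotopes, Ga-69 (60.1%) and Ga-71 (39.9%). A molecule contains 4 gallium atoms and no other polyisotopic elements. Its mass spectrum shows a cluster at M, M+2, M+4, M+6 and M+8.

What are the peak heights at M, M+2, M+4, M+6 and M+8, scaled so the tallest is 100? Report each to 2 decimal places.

Expanding (0.601 + 0.399)^4:
P(M) = 0.601^4 = 0.130466
P(M+2) = 4 × 0.601^3 × 0.399^1 = 0.346463
P(M+4) = 6 × 0.601^2 × 0.399^2 = 0.345021
P(M+6) = 4 × 0.601^1 × 0.399^3 = 0.152705
P(M+8) = 0.399^4 = 0.025345
The M+2 peak is largest (0.346463); scaling to 100 gives 37.66 : 100.00 : 99.58 : 44.08 : 7.32.

37.66 : 100.00 : 99.58 : 44.08 : 7.32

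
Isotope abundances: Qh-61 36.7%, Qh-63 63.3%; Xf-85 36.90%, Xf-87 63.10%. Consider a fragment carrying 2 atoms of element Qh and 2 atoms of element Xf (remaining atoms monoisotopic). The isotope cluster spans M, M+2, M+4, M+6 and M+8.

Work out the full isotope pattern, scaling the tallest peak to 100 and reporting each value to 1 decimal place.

4.9 : 33.9 : 87.3 : 100.0 : 42.9

Element Qh pattern (n=2): 0.134689 : 0.464622 : 0.400689
Element Xf pattern (n=2): 0.136161 : 0.465678 : 0.398161
Convolve the two distributions (both contribute in 2-u steps):
  M: 0.134689×0.136161 = 0.018339
  M+2: 0.134689×0.465678 + 0.464622×0.136161 = 0.125985
  M+4: 0.134689×0.398161 + 0.464622×0.465678 + 0.400689×0.136161 = 0.324550
  M+6: 0.464622×0.398161 + 0.400689×0.465678 = 0.371586
  M+8: 0.400689×0.398161 = 0.159539
Scale to base peak (0.371586) = 100: 4.9 : 33.9 : 87.3 : 100.0 : 42.9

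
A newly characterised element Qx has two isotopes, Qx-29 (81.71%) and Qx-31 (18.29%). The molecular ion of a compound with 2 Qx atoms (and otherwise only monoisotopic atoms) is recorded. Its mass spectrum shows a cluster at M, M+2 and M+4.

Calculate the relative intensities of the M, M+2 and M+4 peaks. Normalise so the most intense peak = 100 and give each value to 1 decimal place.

Expanding (0.8171 + 0.1829)^2:
P(M) = 0.8171^2 = 0.667652
P(M+2) = 2 × 0.8171^1 × 0.1829^1 = 0.298895
P(M+4) = 0.1829^2 = 0.033452
The M peak is largest (0.667652); scaling to 100 gives 100.0 : 44.8 : 5.0.

100.0 : 44.8 : 5.0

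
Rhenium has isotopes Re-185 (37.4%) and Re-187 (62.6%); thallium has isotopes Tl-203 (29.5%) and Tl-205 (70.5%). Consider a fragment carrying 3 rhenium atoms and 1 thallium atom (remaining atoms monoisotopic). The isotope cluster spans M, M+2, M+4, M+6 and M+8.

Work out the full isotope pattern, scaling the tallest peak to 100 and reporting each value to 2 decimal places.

Rhenium pattern (n=3): 0.05231362 : 0.26268713 : 0.43968487 : 0.24531438
Thallium pattern (n=1): 0.2950 : 0.7050
Convolve the two distributions (both contribute in 2-u steps):
  M: 0.05231362×0.2950 = 0.015433
  M+2: 0.05231362×0.7050 + 0.26268713×0.2950 = 0.114374
  M+4: 0.26268713×0.7050 + 0.43968487×0.2950 = 0.314901
  M+6: 0.43968487×0.7050 + 0.24531438×0.2950 = 0.382346
  M+8: 0.24531438×0.7050 = 0.172947
Scale to base peak (0.382346) = 100: 4.04 : 29.91 : 82.36 : 100.00 : 45.23

4.04 : 29.91 : 82.36 : 100.00 : 45.23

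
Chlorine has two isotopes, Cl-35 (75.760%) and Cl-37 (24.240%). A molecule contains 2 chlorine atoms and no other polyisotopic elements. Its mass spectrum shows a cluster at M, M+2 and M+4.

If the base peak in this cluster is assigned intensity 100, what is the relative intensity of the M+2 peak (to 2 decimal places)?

Binomial terms of (0.75760 + 0.24240)^2: M 0.5740, M+2 0.3673, M+4 0.0588 → M is the base peak.
P(M) = C(2,0) × 0.75760^2 × 0.24240^0 = 1 × 0.57395776 × 1.0000 = 0.573958 (base)
P(M+2) = C(2,1) × 0.75760^1 × 0.24240^1 = 2 × 0.7576 × 0.2424 = 0.367284
Relative intensity = 0.367284 / 0.573958 × 100 = 63.99

63.99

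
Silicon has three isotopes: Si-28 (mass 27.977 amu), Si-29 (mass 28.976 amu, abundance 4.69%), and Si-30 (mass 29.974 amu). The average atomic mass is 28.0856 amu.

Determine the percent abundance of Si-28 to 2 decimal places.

92.22%

The remaining 95.31% is split between Si-28 (fraction x) and Si-30 (fraction 0.9531 − x).
Substituting: 27.977x + 29.974(0.9531 − x) = 26.7266256
(27.977 − 29.974)x = -1.8415938  ⇒  x = 0.92218, y = 0.03092
Si-28: 92.22%, Si-30: 3.09%.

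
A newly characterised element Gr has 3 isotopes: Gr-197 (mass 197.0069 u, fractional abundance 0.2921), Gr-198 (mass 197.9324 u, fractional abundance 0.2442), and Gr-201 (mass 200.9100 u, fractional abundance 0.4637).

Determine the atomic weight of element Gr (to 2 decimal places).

199.04 u

Average mass = Σ (abundance × isotope mass) = 0.2921 × 197.0069 + 0.2442 × 197.9324 + 0.4637 × 200.9100
= 57.54572 + 48.33509 + 93.16197 = 199.04278 u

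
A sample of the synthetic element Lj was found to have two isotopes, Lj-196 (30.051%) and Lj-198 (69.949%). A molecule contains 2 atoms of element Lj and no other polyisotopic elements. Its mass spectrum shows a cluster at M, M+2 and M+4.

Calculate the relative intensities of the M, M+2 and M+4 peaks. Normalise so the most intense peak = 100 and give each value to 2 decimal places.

18.46 : 85.92 : 100.00

Expanding (0.30051 + 0.69949)^2:
P(M) = 0.30051^2 = 0.090306
P(M+2) = 2 × 0.30051^1 × 0.69949^1 = 0.420407
P(M+4) = 0.69949^2 = 0.489286
The M+4 peak is largest (0.489286); scaling to 100 gives 18.46 : 85.92 : 100.00.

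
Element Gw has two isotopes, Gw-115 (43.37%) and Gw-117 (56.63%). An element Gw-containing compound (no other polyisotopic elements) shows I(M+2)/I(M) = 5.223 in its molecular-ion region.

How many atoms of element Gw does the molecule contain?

For n independent Gw atoms, I(M+2)/I(M) = n · (abundance Gw-117) / (abundance Gw-115) = n · 0.5663/0.4337.
n = 5.223 × 0.4337/0.5663 = 4.00 ≈ 4

4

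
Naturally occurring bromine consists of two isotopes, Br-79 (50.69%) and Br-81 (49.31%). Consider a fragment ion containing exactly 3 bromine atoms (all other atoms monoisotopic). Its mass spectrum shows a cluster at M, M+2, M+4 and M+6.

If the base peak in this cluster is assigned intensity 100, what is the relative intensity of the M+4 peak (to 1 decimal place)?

97.3

Binomial terms of (0.5069 + 0.4931)^3: M 0.1302, M+2 0.3801, M+4 0.3698, M+6 0.1199 → M+2 is the base peak.
P(M+2) = C(3,1) × 0.5069^2 × 0.4931^1 = 3 × 0.25694761 × 0.4931 = 0.380103 (base)
P(M+4) = C(3,2) × 0.5069^1 × 0.4931^2 = 3 × 0.5069 × 0.24314761 = 0.369755
Relative intensity = 0.369755 / 0.380103 × 100 = 97.3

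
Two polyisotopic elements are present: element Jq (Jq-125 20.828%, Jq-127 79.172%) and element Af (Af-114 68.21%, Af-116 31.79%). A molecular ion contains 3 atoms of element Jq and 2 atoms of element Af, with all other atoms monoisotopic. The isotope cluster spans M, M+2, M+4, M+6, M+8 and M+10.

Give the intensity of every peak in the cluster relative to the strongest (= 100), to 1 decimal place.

1.0 : 12.6 : 55.4 : 100.0 : 62.0 : 12.2

Element Jq pattern (n=3): 0.0090353 : 0.10303577 : 0.39166256 : 0.49626637
Element Af pattern (n=2): 0.46526041 : 0.43367918 : 0.10106041
Convolve the two distributions (both contribute in 2-u steps):
  M: 0.0090353×0.46526041 = 0.004204
  M+2: 0.0090353×0.43367918 + 0.10303577×0.46526041 = 0.051857
  M+4: 0.0090353×0.10106041 + 0.10303577×0.43367918 + 0.39166256×0.46526041 = 0.227823
  M+6: 0.10303577×0.10106041 + 0.39166256×0.43367918 + 0.49626637×0.46526041 = 0.411162
  M+8: 0.39166256×0.10106041 + 0.49626637×0.43367918 = 0.254802
  M+10: 0.49626637×0.10106041 = 0.050153
Scale to base peak (0.411162) = 100: 1.0 : 12.6 : 55.4 : 100.0 : 62.0 : 12.2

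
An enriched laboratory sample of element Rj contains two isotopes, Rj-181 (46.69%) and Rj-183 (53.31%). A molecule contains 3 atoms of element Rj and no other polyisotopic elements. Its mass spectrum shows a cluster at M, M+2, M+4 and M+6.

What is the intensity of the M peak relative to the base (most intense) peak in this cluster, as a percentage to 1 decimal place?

Term probabilities: M 0.1018, M+2 0.3486, M+4 0.3981, M+6 0.1515. Base peak = M+4.
P(M+4) = C(3,2) × 0.4669^1 × 0.5331^2 = 3 × 0.4669 × 0.28419561 = 0.398073 (base)
P(M) = C(3,0) × 0.4669^3 × 0.5331^0 = 1 × 0.10178215 × 1.0000 = 0.101782
Relative intensity = 0.101782 / 0.398073 × 100 = 25.6

25.6%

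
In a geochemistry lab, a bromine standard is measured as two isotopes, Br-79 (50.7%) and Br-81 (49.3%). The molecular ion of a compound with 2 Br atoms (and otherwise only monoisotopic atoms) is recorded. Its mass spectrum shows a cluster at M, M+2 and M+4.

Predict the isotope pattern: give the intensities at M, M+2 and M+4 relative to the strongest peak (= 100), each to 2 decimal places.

Each Br atom is independently Br-79 (p = 0.507) or Br-81 (q = 0.493); the cluster is the binomial expansion (p + q)^2.
P(M) = 0.507^2 = 0.257049
P(M+2) = 2 × 0.507^1 × 0.493^1 = 0.499902
P(M+4) = 0.493^2 = 0.243049
The M+2 peak is largest (0.499902); scaling to 100 gives 51.42 : 100.00 : 48.62.

51.42 : 100.00 : 48.62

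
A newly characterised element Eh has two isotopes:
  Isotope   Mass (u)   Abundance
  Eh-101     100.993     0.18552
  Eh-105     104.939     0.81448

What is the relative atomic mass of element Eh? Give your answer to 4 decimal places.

104.2069 u

Average mass = Σ (abundance × isotope mass) = 0.18552 × 100.993 + 0.81448 × 104.939
= 18.73622 + 85.47072 = 104.20694 u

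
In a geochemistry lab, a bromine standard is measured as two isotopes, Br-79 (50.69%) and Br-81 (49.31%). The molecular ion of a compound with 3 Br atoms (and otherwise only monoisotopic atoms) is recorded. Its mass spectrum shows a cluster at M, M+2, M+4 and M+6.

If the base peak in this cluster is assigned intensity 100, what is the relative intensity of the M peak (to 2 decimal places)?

(0.5069 + 0.4931)^3 gives M 0.1302, M+2 0.3801, M+4 0.3698, M+6 0.1199; the largest is M+2.
P(M+2) = C(3,1) × 0.5069^2 × 0.4931^1 = 3 × 0.25694761 × 0.4931 = 0.380103 (base)
P(M) = C(3,0) × 0.5069^3 × 0.4931^0 = 1 × 0.13024674 × 1.0000 = 0.130247
Relative intensity = 0.130247 / 0.380103 × 100 = 34.27

34.27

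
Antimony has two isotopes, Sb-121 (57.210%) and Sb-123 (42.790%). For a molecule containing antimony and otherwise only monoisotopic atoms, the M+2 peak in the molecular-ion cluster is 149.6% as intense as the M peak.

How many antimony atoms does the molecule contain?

2

With n Sb atoms, P(M+2)/P(M) = C(n,1)·p^(n−1)q / p^n = n·q/p = n · 0.42790/0.57210.
n = 1.496 × 0.57210/0.42790 = 2.00 ≈ 2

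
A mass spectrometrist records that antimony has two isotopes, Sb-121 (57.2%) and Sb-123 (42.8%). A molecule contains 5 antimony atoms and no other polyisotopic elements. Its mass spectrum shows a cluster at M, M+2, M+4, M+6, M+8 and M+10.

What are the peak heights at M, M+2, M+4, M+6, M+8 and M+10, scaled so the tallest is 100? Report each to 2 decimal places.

Expanding (0.572 + 0.428)^5:
P(M) = 0.572^5 = 0.061232
P(M+2) = 5 × 0.572^4 × 0.428^1 = 0.229086
P(M+4) = 10 × 0.572^3 × 0.428^2 = 0.342827
P(M+6) = 10 × 0.572^2 × 0.428^3 = 0.256521
P(M+8) = 5 × 0.572^1 × 0.428^4 = 0.095971
P(M+10) = 0.428^5 = 0.014362
The M+4 peak is largest (0.342827); scaling to 100 gives 17.86 : 66.82 : 100.00 : 74.83 : 27.99 : 4.19.

17.86 : 66.82 : 100.00 : 74.83 : 27.99 : 4.19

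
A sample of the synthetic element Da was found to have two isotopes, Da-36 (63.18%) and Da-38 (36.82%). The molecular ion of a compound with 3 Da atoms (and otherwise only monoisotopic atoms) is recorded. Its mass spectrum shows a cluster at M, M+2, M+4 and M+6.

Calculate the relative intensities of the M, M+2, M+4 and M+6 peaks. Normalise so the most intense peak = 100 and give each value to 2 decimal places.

57.20 : 100.00 : 58.28 : 11.32

The 3 Da atoms are independent, so intensities follow the terms of (0.6318 + 0.3682)^3.
P(M) = 0.6318^3 = 0.252196
P(M+2) = 3 × 0.6318^2 × 0.3682^1 = 0.440925
P(M+4) = 3 × 0.6318^1 × 0.3682^2 = 0.256962
P(M+6) = 0.3682^3 = 0.049917
The M+2 peak is largest (0.440925); scaling to 100 gives 57.20 : 100.00 : 58.28 : 11.32.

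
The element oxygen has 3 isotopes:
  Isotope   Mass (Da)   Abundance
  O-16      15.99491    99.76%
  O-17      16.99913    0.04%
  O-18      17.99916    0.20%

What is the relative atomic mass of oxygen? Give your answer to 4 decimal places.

Weight each isotope mass by its fractional abundance: 0.9976 × 15.99491 + 0.0004 × 16.99913 + 0.0020 × 17.99916
= 15.956522 + 0.006800 + 0.035998 = 15.999320 Da

15.9993 Da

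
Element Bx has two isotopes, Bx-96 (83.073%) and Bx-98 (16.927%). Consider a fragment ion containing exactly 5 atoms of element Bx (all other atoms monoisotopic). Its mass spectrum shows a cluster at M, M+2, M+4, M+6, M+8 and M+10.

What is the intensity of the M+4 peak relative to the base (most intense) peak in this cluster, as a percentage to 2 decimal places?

Term probabilities: M 0.3956, M+2 0.4031, M+4 0.1643, M+6 0.0335, M+8 0.0034, M+10 0.0001. Base peak = M+2.
P(M+2) = C(5,1) × 0.83073^4 × 0.16927^1 = 5 × 0.47625503 × 0.16927 = 0.403078 (base)
P(M+4) = C(5,2) × 0.83073^3 × 0.16927^2 = 10 × 0.57329702 × 0.02865233 = 0.164263
Relative intensity = 0.164263 / 0.403078 × 100 = 40.75

40.75%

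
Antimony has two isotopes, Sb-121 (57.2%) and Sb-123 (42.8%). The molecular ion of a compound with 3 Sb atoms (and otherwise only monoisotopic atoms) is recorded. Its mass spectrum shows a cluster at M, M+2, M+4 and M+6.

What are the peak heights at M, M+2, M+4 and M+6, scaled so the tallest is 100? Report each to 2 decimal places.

Each Sb atom is independently Sb-121 (p = 0.572) or Sb-123 (q = 0.428); the cluster is the binomial expansion (p + q)^3.
P(M) = 0.572^3 = 0.187149
P(M+2) = 3 × 0.572^2 × 0.428^1 = 0.420104
P(M+4) = 3 × 0.572^1 × 0.428^2 = 0.314344
P(M+6) = 0.428^3 = 0.078403
The M+2 peak is largest (0.420104); scaling to 100 gives 44.55 : 100.00 : 74.83 : 18.66.

44.55 : 100.00 : 74.83 : 18.66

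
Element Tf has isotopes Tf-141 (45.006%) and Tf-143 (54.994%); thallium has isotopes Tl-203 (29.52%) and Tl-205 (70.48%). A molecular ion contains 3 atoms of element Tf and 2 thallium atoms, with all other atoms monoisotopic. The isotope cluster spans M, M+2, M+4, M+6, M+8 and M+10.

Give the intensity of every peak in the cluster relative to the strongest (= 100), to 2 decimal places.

2.27 : 19.14 : 62.76 : 100.00 : 77.64 : 23.58

Element Tf pattern (n=3): 0.09116145 : 0.33417765 : 0.40834034 : 0.16632056
Thallium pattern (n=2): 0.08714304 : 0.41611392 : 0.49674304
Convolve the two distributions (both contribute in 2-u steps):
  M: 0.09116145×0.08714304 = 0.007944
  M+2: 0.09116145×0.41611392 + 0.33417765×0.08714304 = 0.067055
  M+4: 0.09116145×0.49674304 + 0.33417765×0.41611392 + 0.40834034×0.08714304 = 0.219924
  M+6: 0.33417765×0.49674304 + 0.40834034×0.41611392 + 0.16632056×0.08714304 = 0.350410
  M+8: 0.40834034×0.49674304 + 0.16632056×0.41611392 = 0.272049
  M+10: 0.16632056×0.49674304 = 0.082619
Scale to base peak (0.350410) = 100: 2.27 : 19.14 : 62.76 : 100.00 : 77.64 : 23.58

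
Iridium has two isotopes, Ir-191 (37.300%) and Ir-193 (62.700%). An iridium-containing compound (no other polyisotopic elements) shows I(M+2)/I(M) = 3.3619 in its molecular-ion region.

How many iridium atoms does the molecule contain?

For n independent Ir atoms, I(M+2)/I(M) = n · (abundance Ir-193) / (abundance Ir-191) = n · 0.62700/0.37300.
n = 3.3619 × 0.37300/0.62700 = 2.00 ≈ 2

2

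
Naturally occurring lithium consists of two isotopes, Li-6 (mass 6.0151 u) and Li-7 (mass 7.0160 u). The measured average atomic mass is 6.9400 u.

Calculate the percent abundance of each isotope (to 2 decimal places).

Li-6: 7.59%, Li-7: 92.41%

Let x be the fractional abundance of Li-6; then Li-7 has abundance 1 − x.
6.0151·x + 7.0160·(1 − x) = 6.9400
(6.0151 − 7.0160)·x = 6.9400 − 7.0160
x = -0.0760 / -1.0009 = 0.07593 → 7.59% Li-6, 92.41% Li-7.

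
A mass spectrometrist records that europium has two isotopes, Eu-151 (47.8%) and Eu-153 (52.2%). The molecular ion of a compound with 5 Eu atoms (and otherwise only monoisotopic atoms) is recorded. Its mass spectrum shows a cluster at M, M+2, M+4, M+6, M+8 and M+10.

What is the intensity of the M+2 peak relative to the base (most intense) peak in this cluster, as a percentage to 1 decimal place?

(0.478 + 0.522)^5 gives M 0.0250, M+2 0.1363, M+4 0.2976, M+6 0.3250, M+8 0.1775, M+10 0.0388; the largest is M+6.
P(M+6) = C(5,3) × 0.478^2 × 0.522^3 = 10 × 0.228484 × 0.14223665 = 0.324988 (base)
P(M+2) = C(5,1) × 0.478^4 × 0.522^1 = 5 × 0.05220494 × 0.5220 = 0.136255
Relative intensity = 0.136255 / 0.324988 × 100 = 41.9

41.9%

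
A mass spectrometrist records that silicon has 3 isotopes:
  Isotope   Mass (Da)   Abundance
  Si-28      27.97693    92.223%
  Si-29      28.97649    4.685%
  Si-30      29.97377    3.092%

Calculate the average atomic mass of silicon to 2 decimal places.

Ar = Σ fᵢ·mᵢ = 0.92223 × 27.97693 + 0.04685 × 28.97649 + 0.03092 × 29.97377
= 25.801164 + 1.357549 + 0.926789 = 28.085502 Da

28.09 Da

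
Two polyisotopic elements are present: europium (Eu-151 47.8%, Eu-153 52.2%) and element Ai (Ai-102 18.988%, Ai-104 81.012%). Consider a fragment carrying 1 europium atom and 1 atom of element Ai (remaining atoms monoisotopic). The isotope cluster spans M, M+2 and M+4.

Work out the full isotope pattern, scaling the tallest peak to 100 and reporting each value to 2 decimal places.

Europium pattern (n=1): 0.4780 : 0.5220
Element Ai pattern (n=1): 0.18988 : 0.81012
Convolve the two distributions (both contribute in 2-u steps):
  M: 0.4780×0.18988 = 0.090763
  M+2: 0.4780×0.81012 + 0.5220×0.18988 = 0.486355
  M+4: 0.5220×0.81012 = 0.422883
Scale to base peak (0.486355) = 100: 18.66 : 100.00 : 86.95

18.66 : 100.00 : 86.95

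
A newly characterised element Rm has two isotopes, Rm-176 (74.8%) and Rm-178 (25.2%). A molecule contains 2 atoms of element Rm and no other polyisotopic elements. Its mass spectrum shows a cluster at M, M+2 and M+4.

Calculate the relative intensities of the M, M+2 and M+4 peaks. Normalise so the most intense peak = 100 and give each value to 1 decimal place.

100.0 : 67.4 : 11.4

The 2 Rm atoms are independent, so intensities follow the terms of (0.748 + 0.252)^2.
P(M) = 0.748^2 = 0.559504
P(M+2) = 2 × 0.748^1 × 0.252^1 = 0.376992
P(M+4) = 0.252^2 = 0.063504
The M peak is largest (0.559504); scaling to 100 gives 100.0 : 67.4 : 11.4.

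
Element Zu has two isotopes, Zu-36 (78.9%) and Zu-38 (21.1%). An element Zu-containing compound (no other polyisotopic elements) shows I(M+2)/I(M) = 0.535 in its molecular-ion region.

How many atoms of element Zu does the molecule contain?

2

The M+2/M ratio from n Zu atoms is n · q/p = n · 0.211/0.789.
n = 0.535 × 0.789/0.211 = 2.00 ≈ 2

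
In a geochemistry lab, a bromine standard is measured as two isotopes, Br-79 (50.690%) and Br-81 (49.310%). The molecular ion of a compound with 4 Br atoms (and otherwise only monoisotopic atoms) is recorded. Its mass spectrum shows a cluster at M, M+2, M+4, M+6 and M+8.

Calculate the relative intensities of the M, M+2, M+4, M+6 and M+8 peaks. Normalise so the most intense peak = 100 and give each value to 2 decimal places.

17.61 : 68.53 : 100.00 : 64.85 : 15.77

The 4 Br atoms are independent, so intensities follow the terms of (0.50690 + 0.49310)^4.
P(M) = 0.50690^4 = 0.066022
P(M+2) = 4 × 0.50690^3 × 0.49310^1 = 0.256899
P(M+4) = 6 × 0.50690^2 × 0.49310^2 = 0.374857
P(M+6) = 4 × 0.50690^1 × 0.49310^3 = 0.243101
P(M+8) = 0.49310^4 = 0.059121
The M+4 peak is largest (0.374857); scaling to 100 gives 17.61 : 68.53 : 100.00 : 64.85 : 15.77.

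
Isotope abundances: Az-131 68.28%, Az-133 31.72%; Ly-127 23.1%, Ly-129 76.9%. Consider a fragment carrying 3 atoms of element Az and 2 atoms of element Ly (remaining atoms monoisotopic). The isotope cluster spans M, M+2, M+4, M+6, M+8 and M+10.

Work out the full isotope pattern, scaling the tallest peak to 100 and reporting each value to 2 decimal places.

4.76 : 38.33 : 100.00 : 94.51 : 37.33 : 5.29

Element Az pattern (n=3): 0.31833218 : 0.44365099 : 0.20610149 : 0.03191534
Element Ly pattern (n=2): 0.053361 : 0.355278 : 0.591361
Convolve the two distributions (both contribute in 2-u steps):
  M: 0.31833218×0.053361 = 0.016987
  M+2: 0.31833218×0.355278 + 0.44365099×0.053361 = 0.136770
  M+4: 0.31833218×0.591361 + 0.44365099×0.355278 + 0.20610149×0.053361 = 0.356866
  M+6: 0.44365099×0.591361 + 0.20610149×0.355278 + 0.03191534×0.053361 = 0.337284
  M+8: 0.20610149×0.591361 + 0.03191534×0.355278 = 0.133219
  M+10: 0.03191534×0.591361 = 0.018873
Scale to base peak (0.356866) = 100: 4.76 : 38.33 : 100.00 : 94.51 : 37.33 : 5.29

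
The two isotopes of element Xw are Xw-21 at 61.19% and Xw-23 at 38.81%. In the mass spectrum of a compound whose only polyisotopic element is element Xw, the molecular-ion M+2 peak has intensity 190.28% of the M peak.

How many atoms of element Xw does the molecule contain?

With n Xw atoms, P(M+2)/P(M) = C(n,1)·p^(n−1)q / p^n = n·q/p = n · 0.3881/0.6119.
n = 1.9028 × 0.6119/0.3881 = 3.00 ≈ 3

3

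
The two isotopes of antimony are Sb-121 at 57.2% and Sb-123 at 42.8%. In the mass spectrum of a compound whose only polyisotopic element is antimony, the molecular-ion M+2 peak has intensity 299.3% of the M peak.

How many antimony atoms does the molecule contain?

4

With n Sb atoms, P(M+2)/P(M) = C(n,1)·p^(n−1)q / p^n = n·q/p = n · 0.428/0.572.
n = 2.993 × 0.572/0.428 = 4.00 ≈ 4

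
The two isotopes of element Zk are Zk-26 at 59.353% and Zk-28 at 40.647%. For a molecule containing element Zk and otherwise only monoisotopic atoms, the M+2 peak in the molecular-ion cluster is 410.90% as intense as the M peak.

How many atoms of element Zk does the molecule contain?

With n Zk atoms, P(M+2)/P(M) = C(n,1)·p^(n−1)q / p^n = n·q/p = n · 0.40647/0.59353.
n = 4.1090 × 0.59353/0.40647 = 6.00 ≈ 6

6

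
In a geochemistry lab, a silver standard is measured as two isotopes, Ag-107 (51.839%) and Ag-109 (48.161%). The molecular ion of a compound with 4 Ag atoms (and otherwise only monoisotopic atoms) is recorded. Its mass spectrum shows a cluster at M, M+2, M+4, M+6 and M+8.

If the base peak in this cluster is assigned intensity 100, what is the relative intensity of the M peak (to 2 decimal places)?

Binomial terms of (0.51839 + 0.48161)^4: M 0.0722, M+2 0.2684, M+4 0.3740, M+6 0.2316, M+8 0.0538 → M+4 is the base peak.
P(M+4) = C(4,2) × 0.51839^2 × 0.48161^2 = 6 × 0.26872819 × 0.23194819 = 0.373986 (base)
P(M) = C(4,0) × 0.51839^4 × 0.48161^0 = 1 × 0.07221484 × 1.0000 = 0.072215
Relative intensity = 0.072215 / 0.373986 × 100 = 19.31

19.31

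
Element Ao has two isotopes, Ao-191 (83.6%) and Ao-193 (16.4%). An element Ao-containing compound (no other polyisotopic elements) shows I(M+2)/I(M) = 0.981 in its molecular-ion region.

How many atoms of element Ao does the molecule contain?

For n independent Ao atoms, I(M+2)/I(M) = n · (abundance Ao-193) / (abundance Ao-191) = n · 0.164/0.836.
n = 0.981 × 0.836/0.164 = 5.00 ≈ 5

5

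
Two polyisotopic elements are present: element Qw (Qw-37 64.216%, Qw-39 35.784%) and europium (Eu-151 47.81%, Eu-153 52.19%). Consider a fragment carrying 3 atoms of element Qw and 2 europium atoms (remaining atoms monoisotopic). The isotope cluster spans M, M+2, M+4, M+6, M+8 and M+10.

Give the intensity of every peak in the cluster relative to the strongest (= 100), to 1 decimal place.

17.3 : 66.8 : 100.0 : 72.7 : 25.8 : 3.6

Element Qw pattern (n=3): 0.26480718 : 0.44268687 : 0.24668473 : 0.04582122
Europium pattern (n=2): 0.22857961 : 0.49904078 : 0.27237961
Convolve the two distributions (both contribute in 2-u steps):
  M: 0.26480718×0.22857961 = 0.060530
  M+2: 0.26480718×0.49904078 + 0.44268687×0.22857961 = 0.233339
  M+4: 0.26480718×0.27237961 + 0.44268687×0.49904078 + 0.24668473×0.22857961 = 0.349434
  M+6: 0.44268687×0.27237961 + 0.24668473×0.49904078 + 0.04582122×0.22857961 = 0.254158
  M+8: 0.24668473×0.27237961 + 0.04582122×0.49904078 = 0.090059
  M+10: 0.04582122×0.27237961 = 0.012481
Scale to base peak (0.349434) = 100: 17.3 : 66.8 : 100.0 : 72.7 : 25.8 : 3.6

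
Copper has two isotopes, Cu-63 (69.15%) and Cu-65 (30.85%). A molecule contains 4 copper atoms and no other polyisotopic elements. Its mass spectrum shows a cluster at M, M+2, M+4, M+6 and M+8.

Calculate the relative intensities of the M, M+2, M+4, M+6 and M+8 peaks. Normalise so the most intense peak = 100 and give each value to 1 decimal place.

56.0 : 100.0 : 66.9 : 19.9 : 2.2

The 4 Cu atoms are independent, so intensities follow the terms of (0.6915 + 0.3085)^4.
P(M) = 0.6915^4 = 0.228649
P(M+2) = 4 × 0.6915^3 × 0.3085^1 = 0.408030
P(M+4) = 6 × 0.6915^2 × 0.3085^2 = 0.273052
P(M+6) = 4 × 0.6915^1 × 0.3085^3 = 0.081212
P(M+8) = 0.3085^4 = 0.009058
The M+2 peak is largest (0.408030); scaling to 100 gives 56.0 : 100.0 : 66.9 : 19.9 : 2.2.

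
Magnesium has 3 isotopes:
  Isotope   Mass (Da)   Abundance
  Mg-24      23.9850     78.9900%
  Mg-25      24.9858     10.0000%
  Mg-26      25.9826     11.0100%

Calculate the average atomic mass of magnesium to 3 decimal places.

Weight each isotope mass by its fractional abundance: 0.789900 × 23.9850 + 0.100000 × 24.9858 + 0.110100 × 25.9826
= 18.94575 + 2.49858 + 2.86068 = 24.30501 Da

24.305 Da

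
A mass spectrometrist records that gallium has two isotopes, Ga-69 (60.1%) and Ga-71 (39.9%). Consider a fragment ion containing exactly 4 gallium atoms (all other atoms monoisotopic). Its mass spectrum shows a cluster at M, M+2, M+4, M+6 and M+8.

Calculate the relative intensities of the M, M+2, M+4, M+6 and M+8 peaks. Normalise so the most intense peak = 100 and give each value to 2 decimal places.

Expanding (0.601 + 0.399)^4:
P(M) = 0.601^4 = 0.130466
P(M+2) = 4 × 0.601^3 × 0.399^1 = 0.346463
P(M+4) = 6 × 0.601^2 × 0.399^2 = 0.345021
P(M+6) = 4 × 0.601^1 × 0.399^3 = 0.152705
P(M+8) = 0.399^4 = 0.025345
The M+2 peak is largest (0.346463); scaling to 100 gives 37.66 : 100.00 : 99.58 : 44.08 : 7.32.

37.66 : 100.00 : 99.58 : 44.08 : 7.32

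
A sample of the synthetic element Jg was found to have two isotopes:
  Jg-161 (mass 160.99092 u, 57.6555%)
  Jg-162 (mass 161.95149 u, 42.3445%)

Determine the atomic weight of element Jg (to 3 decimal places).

161.398 u

Ar = Σ fᵢ·mᵢ = 0.576555 × 160.99092 + 0.423445 × 161.95149
= 92.820120 + 68.577549 = 161.397669 u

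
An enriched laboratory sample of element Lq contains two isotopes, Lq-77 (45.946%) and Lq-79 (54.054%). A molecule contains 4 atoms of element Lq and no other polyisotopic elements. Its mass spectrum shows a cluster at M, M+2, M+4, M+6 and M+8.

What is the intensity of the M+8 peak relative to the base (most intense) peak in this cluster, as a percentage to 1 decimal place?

Binomial terms of (0.45946 + 0.54054)^4: M 0.0446, M+2 0.2097, M+4 0.3701, M+6 0.2903, M+8 0.0854 → M+4 is the base peak.
P(M+4) = C(4,2) × 0.45946^2 × 0.54054^2 = 6 × 0.21110349 × 0.29218349 = 0.370086 (base)
P(M+8) = C(4,4) × 0.45946^0 × 0.54054^4 = 1 × 1.0000 × 0.08537119 = 0.085371
Relative intensity = 0.085371 / 0.370086 × 100 = 23.1

23.1%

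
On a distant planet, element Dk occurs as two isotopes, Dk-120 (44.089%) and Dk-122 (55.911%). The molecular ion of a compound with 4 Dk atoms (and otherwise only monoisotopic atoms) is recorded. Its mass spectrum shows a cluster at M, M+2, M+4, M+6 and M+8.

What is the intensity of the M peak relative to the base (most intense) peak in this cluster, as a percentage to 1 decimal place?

10.4%

Binomial terms of (0.44089 + 0.55911)^4: M 0.0378, M+2 0.1917, M+4 0.3646, M+6 0.3082, M+8 0.0977 → M+4 is the base peak.
P(M+4) = C(4,2) × 0.44089^2 × 0.55911^2 = 6 × 0.19438399 × 0.31260399 = 0.364591 (base)
P(M) = C(4,0) × 0.44089^4 × 0.55911^0 = 1 × 0.03778514 × 1.0000 = 0.037785
Relative intensity = 0.037785 / 0.364591 × 100 = 10.4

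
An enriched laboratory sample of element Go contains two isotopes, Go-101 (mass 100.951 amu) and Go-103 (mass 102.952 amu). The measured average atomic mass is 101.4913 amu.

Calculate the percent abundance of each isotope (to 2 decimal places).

Go-101: 73.00%, Go-103: 27.00%

Writing the weighted mean with unknown fraction x of Go-101:
100.951·x + 102.952·(1 − x) = 101.4913
(100.951 − 102.952)·x = 101.4913 − 102.952
x = -1.4607 / -2.001 = 0.72999 → 73.00% Go-101, 27.00% Go-103.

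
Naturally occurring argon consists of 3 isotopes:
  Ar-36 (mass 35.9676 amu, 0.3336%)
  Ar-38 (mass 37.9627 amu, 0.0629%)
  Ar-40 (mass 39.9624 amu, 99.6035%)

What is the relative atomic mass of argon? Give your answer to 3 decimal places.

The abundance-weighted mean is 0.003336 × 35.9676 + 0.000629 × 37.9627 + 0.996035 × 39.9624
= 0.11999 + 0.02388 + 39.80395 = 39.94782 amu

39.948 amu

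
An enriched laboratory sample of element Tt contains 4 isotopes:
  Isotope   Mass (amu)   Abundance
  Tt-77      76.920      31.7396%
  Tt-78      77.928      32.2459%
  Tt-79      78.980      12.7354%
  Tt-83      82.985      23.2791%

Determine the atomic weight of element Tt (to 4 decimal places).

Ar = Σ fᵢ·mᵢ = 0.317396 × 76.920 + 0.322459 × 77.928 + 0.127354 × 78.980 + 0.232791 × 82.985
= 24.41410 + 25.12858 + 10.05842 + 19.31816 = 78.91926 amu

78.9193 amu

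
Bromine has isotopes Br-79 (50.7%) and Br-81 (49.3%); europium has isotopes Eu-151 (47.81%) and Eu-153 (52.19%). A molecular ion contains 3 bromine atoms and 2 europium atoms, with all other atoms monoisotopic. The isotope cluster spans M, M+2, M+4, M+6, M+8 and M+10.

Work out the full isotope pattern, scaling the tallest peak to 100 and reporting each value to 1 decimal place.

Bromine pattern (n=3): 0.13032384 : 0.38017547 : 0.36967753 : 0.11982316
Europium pattern (n=2): 0.22857961 : 0.49904078 : 0.27237961
Convolve the two distributions (both contribute in 2-u steps):
  M: 0.13032384×0.22857961 = 0.029789
  M+2: 0.13032384×0.49904078 + 0.38017547×0.22857961 = 0.151937
  M+4: 0.13032384×0.27237961 + 0.38017547×0.49904078 + 0.36967753×0.22857961 = 0.309721
  M+6: 0.38017547×0.27237961 + 0.36967753×0.49904078 + 0.11982316×0.22857961 = 0.315425
  M+8: 0.36967753×0.27237961 + 0.11982316×0.49904078 = 0.160489
  M+10: 0.11982316×0.27237961 = 0.032637
Scale to base peak (0.315425) = 100: 9.4 : 48.2 : 98.2 : 100.0 : 50.9 : 10.3

9.4 : 48.2 : 98.2 : 100.0 : 50.9 : 10.3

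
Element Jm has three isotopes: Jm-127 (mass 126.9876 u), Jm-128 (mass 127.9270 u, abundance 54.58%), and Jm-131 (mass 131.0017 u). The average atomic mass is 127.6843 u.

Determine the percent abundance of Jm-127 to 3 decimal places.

Let x and y be the fractions of Jm-127 and Jm-131. Then x + y = 1 − 0.5458 = 0.4542 and 126.9876x + 131.0017y = 127.6843 − 0.5458×127.9270 = 57.8617434.
Substituting: 126.9876x + 131.0017(0.4542 − x) = 57.8617434
(126.9876 − 131.0017)x = -1.63922874  ⇒  x = 0.40837, y = 0.04583
Jm-127: 40.837%, Jm-131: 4.583%.

40.837%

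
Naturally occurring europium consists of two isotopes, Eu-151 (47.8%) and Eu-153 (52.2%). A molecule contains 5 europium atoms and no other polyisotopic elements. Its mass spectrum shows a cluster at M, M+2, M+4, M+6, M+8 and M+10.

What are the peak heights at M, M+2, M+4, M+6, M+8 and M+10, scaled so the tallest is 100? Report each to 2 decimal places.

Each Eu atom is independently Eu-151 (p = 0.478) or Eu-153 (q = 0.522); the cluster is the binomial expansion (p + q)^5.
P(M) = 0.478^5 = 0.024954
P(M+2) = 5 × 0.478^4 × 0.522^1 = 0.136255
P(M+4) = 10 × 0.478^3 × 0.522^2 = 0.297594
P(M+6) = 10 × 0.478^2 × 0.522^3 = 0.324988
P(M+8) = 5 × 0.478^1 × 0.522^4 = 0.177452
P(M+10) = 0.522^5 = 0.038757
The M+6 peak is largest (0.324988); scaling to 100 gives 7.68 : 41.93 : 91.57 : 100.00 : 54.60 : 11.93.

7.68 : 41.93 : 91.57 : 100.00 : 54.60 : 11.93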